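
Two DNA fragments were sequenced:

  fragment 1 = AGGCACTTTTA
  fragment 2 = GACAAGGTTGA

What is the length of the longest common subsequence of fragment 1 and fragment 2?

Match A at fragment 1[1]=fragment 2[5], then G at fragment 1[2]=fragment 2[6], then G at fragment 1[3]=fragment 2[7], then T at fragment 1[7]=fragment 2[8], then T at fragment 1[8]=fragment 2[9], then A at fragment 1[11]=fragment 2[11] — 6 bases in the same relative order in both, and the DP table's final entry dp[11][11] is also 6, so no common subsequence is longer.

6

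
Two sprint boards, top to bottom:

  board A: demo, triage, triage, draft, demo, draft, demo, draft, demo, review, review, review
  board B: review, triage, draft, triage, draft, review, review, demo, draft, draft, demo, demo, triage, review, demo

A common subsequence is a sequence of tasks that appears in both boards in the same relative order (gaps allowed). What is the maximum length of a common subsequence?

Match triage (board A #2, board B #2); then triage (board A #3, board B #4); then draft (board A #4, board B #5); then demo (board A #5, board B #8); then draft (board A #6, board B #10); then demo (board A #7, board B #11); then demo (board A #9, board B #12); then review (board A #10, board B #14) — 8 tasks in the same relative order in both. dp[12][15] = 8 confirms this is the maximum.

8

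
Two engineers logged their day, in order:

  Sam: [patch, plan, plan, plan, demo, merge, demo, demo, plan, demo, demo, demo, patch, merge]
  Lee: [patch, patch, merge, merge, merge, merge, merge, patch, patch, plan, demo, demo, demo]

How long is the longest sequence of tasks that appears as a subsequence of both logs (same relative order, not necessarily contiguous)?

6

Taking patch at Sam[1]=Lee[2] → merge at Sam[6]=Lee[7] → plan at Sam[9]=Lee[10] → demo at Sam[10]=Lee[11] → demo at Sam[11]=Lee[12] → demo at Sam[12]=Lee[13] gives a common subsequence of length 6. Since dp[14][13] = 6, nothing longer is possible.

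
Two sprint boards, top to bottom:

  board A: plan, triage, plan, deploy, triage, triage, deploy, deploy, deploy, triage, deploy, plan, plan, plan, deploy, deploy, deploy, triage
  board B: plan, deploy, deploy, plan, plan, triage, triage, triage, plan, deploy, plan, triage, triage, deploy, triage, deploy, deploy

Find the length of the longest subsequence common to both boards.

10

Taking plan [1,5], then triage [2,8], then plan [3,9], then deploy [4,10], then triage [5,12], then triage [6,13], then deploy [9,14], then triage [10,15], then deploy [16,16], then deploy [17,17] gives a common subsequence of length 10. dp[18][17] = 10 confirms this is the maximum.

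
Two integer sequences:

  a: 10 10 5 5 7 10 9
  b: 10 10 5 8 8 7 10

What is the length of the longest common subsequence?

Let dp[i][j] be the LCS length of the first i values of a and the first j values of b. dp[i][j] = dp[i-1][j-1]+1 when the i-th and j-th values match, else max(dp[i-1][j], dp[i][j-1]).
    · 10 10  5  8  8  7 10
 ·  0  0  0  0  0  0  0  0
10  0  1  1  1  1  1  1  1
10  0  1  2  2  2  2  2  2
 5  0  1  2  3  3  3  3  3
 5  0  1  2  3  3  3  3  3
 7  0  1  2  3  3  3  4  4
10  0  1  2  3  3  3  4  5
 9  0  1  2  3  3  3  4  5
dp[7][7] = 5. One LCS (by backtracking along matches): 10, 10, 5, 7, 10.

5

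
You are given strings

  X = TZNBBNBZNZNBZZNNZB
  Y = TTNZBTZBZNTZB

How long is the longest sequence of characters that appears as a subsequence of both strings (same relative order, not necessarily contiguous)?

9

Pick T at X[1]=Y[2]; then Z at X[2]=Y[4]; then B at X[4]=Y[5]; then Z at X[10]=Y[7]; then B at X[12]=Y[8]; then Z at X[14]=Y[9]; then N at X[15]=Y[10]; then Z at X[17]=Y[12]; then B at X[18]=Y[13]; all 9 characters appear in both, in order, and the DP table's final entry dp[18][13] is also 9, so no common subsequence is longer.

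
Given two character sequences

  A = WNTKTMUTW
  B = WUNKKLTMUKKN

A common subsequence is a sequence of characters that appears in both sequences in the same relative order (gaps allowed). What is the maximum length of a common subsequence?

6

Taking W [1,1]; then N [2,3]; then K [4,5]; then T [5,7]; then M [6,8]; then U [7,9] gives a common subsequence of length 6, and the DP table's final entry dp[9][12] is also 6, so no common subsequence is longer.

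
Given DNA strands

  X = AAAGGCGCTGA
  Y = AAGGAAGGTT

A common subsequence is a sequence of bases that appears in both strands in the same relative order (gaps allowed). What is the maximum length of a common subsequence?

6

Match A (X #1, Y #2) → A (X #2, Y #5) → A (X #3, Y #6) → G (X #4, Y #7) → G (X #5, Y #8) → T (X #9, Y #10) — 6 bases in the same relative order in both. Since dp[11][10] = 6, nothing longer is possible.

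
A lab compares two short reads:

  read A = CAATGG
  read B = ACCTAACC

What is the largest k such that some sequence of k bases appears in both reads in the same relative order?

3

Taking C at read A[1]=read B[3], A at read A[2]=read B[5], A at read A[3]=read B[6] gives a common subsequence of length 3. Since dp[6][8] = 3, nothing longer is possible.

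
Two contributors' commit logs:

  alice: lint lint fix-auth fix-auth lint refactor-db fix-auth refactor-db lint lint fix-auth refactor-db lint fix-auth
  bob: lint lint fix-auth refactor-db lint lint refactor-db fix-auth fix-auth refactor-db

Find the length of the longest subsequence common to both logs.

8

Match lint [1,1]; then lint [2,2]; then fix-auth [3,3]; then lint [5,6]; then refactor-db [6,7]; then fix-auth [7,8]; then fix-auth [11,9]; then refactor-db [12,10] — 8 commits in the same relative order in both. dp[14][10] = 8 confirms this is the maximum.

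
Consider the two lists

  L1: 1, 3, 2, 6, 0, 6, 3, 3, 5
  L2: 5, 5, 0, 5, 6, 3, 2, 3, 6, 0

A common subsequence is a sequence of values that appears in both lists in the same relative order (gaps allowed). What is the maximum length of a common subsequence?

4

Let dp[i][j] be the LCS length of the first i values of L1 and the first j values of L2. dp[i][j] = dp[i-1][j-1]+1 when the i-th and j-th values match, else max(dp[i-1][j], dp[i][j-1]).
    ·  5  5  0  5  6  3  2  3  6  0
 ·  0  0  0  0  0  0  0  0  0  0  0
 1  0  0  0  0  0  0  0  0  0  0  0
 3  0  0  0  0  0  0  1  1  1  1  1
 2  0  0  0  0  0  0  1  2  2  2  2
 6  0  0  0  0  0  1  1  2  2  3  3
 0  0  0  0  1  1  1  1  2  2  3  4
 6  0  0  0  1  1  2  2  2  2  3  4
 3  0  0  0  1  1  2  3  3  3  3  4
 3  0  0  0  1  1  2  3  3  4  4  4
 5  0  1  1  1  2  2  3  3  4  4  4
dp[9][10] = 4. One LCS (by backtracking along matches): 3, 2, 6, 0.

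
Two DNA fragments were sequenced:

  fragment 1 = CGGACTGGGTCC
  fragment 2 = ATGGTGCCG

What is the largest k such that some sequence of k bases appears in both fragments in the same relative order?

Match A (fragment 1 #4, fragment 2 #1); then T (fragment 1 #6, fragment 2 #2); then G (fragment 1 #7, fragment 2 #3); then G (fragment 1 #8, fragment 2 #4); then G (fragment 1 #9, fragment 2 #6); then C (fragment 1 #11, fragment 2 #7); then C (fragment 1 #12, fragment 2 #8) — 7 bases in the same relative order in both. The LCS DP gives dp[12][9] = 7, so this is optimal.

7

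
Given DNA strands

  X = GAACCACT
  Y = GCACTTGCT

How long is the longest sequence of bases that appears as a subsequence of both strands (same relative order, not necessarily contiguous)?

5

Let dp[i][j] be the LCS length of the first i bases of X and the first j bases of Y. dp[i][j] = dp[i-1][j-1]+1 when the i-th and j-th bases match, else max(dp[i-1][j], dp[i][j-1]).
    ·  G  C  A  C  T  T  G  C  T
 ·  0  0  0  0  0  0  0  0  0  0
 G  0  1  1  1  1  1  1  1  1  1
 A  0  1  1  2  2  2  2  2  2  2
 A  0  1  1  2  2  2  2  2  2  2
 C  0  1  2  2  3  3  3  3  3  3
 C  0  1  2  2  3  3  3  3  4  4
 A  0  1  2  3  3  3  3  3  4  4
 C  0  1  2  3  4  4  4  4  4  4
 T  0  1  2  3  4  5  5  5  5  5
dp[8][9] = 5. One LCS (by backtracking along matches): GACCT.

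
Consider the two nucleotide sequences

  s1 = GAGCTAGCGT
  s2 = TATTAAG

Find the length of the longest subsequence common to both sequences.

4

Let dp[i][j] be the LCS length of the first i bases of s1 and the first j bases of s2. dp[i][j] = dp[i-1][j-1]+1 when the i-th and j-th bases match, else max(dp[i-1][j], dp[i][j-1]).
    ·  T  A  T  T  A  A  G
 ·  0  0  0  0  0  0  0  0
 G  0  0  0  0  0  0  0  1
 A  0  0  1  1  1  1  1  1
 G  0  0  1  1  1  1  1  2
 C  0  0  1  1  1  1  1  2
 T  0  1  1  2  2  2  2  2
 A  0  1  2  2  2  3  3  3
 G  0  1  2  2  2  3  3  4
 C  0  1  2  2  2  3  3  4
 G  0  1  2  2  2  3  3  4
 T  0  1  2  3  3  3  3  4
dp[10][7] = 4. One LCS (by backtracking along matches): ATAG.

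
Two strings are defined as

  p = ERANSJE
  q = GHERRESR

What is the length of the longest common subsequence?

3

Pick E at p[1]=q[3] → R at p[2]=q[5] → S at p[5]=q[7]; all 3 characters appear in both, in order. Since dp[7][8] = 3, nothing longer is possible.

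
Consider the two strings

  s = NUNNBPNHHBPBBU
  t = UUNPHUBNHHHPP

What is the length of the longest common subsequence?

Taking N at s[1]=t[3], U at s[2]=t[6], B at s[5]=t[7], N at s[7]=t[8], H at s[8]=t[10], H at s[9]=t[11], P at s[11]=t[13] gives a common subsequence of length 7. dp[14][13] = 7 confirms this is the maximum.

7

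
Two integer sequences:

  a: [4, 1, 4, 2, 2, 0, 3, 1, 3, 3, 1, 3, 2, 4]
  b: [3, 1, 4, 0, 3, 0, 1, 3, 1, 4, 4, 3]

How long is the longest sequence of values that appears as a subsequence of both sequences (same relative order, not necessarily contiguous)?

One common subsequence of length 8: 1 (a #2, b #2); then 4 (a #3, b #3); then 0 (a #6, b #4); then 3 (a #7, b #5); then 1 (a #8, b #7); then 3 (a #10, b #8); then 1 (a #11, b #9); then 3 (a #12, b #12). Since dp[14][12] = 8, nothing longer is possible.

8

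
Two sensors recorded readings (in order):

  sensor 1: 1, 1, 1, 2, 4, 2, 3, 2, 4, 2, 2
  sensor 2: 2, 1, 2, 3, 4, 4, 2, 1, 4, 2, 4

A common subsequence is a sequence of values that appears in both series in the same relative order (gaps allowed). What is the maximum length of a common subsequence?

6

Taking 1 at sensor 1[3]=sensor 2[2], then 2 at sensor 1[4]=sensor 2[3], then 4 at sensor 1[5]=sensor 2[6], then 2 at sensor 1[6]=sensor 2[7], then 2 at sensor 1[8]=sensor 2[10], then 4 at sensor 1[9]=sensor 2[11] gives a common subsequence of length 6, and the DP table's final entry dp[11][11] is also 6, so no common subsequence is longer.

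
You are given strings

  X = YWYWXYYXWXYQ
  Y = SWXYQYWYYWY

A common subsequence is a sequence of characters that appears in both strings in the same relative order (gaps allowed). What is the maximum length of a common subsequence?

One common subsequence of length 7: Y [1,4] → Y [3,6] → W [4,7] → Y [6,8] → Y [7,9] → W [9,10] → Y [11,11]. The LCS DP gives dp[12][11] = 7, so this is optimal.

7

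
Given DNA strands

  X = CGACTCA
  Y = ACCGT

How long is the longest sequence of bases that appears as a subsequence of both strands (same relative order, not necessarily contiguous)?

3

One common subsequence of length 3: C at X[1]=Y[3], then G at X[2]=Y[4], then T at X[5]=Y[5]. The LCS DP gives dp[7][5] = 3, so this is optimal.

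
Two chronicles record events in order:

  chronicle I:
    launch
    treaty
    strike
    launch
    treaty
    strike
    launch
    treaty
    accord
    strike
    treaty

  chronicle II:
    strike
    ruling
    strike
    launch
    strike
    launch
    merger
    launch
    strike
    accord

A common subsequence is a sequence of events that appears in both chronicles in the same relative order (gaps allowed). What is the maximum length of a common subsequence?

Taking launch (chronicle I #1, chronicle II #4); then strike (chronicle I #3, chronicle II #5); then launch (chronicle I #4, chronicle II #8); then strike (chronicle I #6, chronicle II #9); then accord (chronicle I #9, chronicle II #10) gives a common subsequence of length 5. The LCS DP gives dp[11][10] = 5, so this is optimal.

5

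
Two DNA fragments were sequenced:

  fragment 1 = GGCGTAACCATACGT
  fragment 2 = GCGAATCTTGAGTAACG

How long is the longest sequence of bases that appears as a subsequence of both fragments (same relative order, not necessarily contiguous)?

11

One common subsequence of length 11: G at fragment 1[2]=fragment 2[1], then C at fragment 1[3]=fragment 2[2], then G at fragment 1[4]=fragment 2[3], then A at fragment 1[6]=fragment 2[4], then A at fragment 1[7]=fragment 2[5], then C at fragment 1[8]=fragment 2[7], then A at fragment 1[10]=fragment 2[11], then T at fragment 1[11]=fragment 2[13], then A at fragment 1[12]=fragment 2[15], then C at fragment 1[13]=fragment 2[16], then G at fragment 1[14]=fragment 2[17]. The LCS DP gives dp[15][17] = 11, so this is optimal.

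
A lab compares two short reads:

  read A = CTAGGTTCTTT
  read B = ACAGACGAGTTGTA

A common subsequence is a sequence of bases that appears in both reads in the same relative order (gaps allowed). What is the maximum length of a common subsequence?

7

One common subsequence of length 7: C [1,2], A [3,5], G [4,7], G [5,9], T [6,10], T [7,11], T [9,13]. The LCS DP gives dp[11][14] = 7, so this is optimal.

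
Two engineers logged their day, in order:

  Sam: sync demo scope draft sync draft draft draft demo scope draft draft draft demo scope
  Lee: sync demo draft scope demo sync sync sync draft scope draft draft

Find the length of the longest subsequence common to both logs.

8

One common subsequence of length 8: sync at Sam[1]=Lee[1]; then demo at Sam[2]=Lee[2]; then scope at Sam[3]=Lee[4]; then sync at Sam[5]=Lee[8]; then draft at Sam[8]=Lee[9]; then scope at Sam[10]=Lee[10]; then draft at Sam[12]=Lee[11]; then draft at Sam[13]=Lee[12]. dp[15][12] = 8 confirms this is the maximum.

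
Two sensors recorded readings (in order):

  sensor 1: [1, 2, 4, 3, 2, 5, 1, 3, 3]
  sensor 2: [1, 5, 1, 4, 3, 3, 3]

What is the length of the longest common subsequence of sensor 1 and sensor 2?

5

Pick 1 at sensor 1[1]=sensor 2[3], 4 at sensor 1[3]=sensor 2[4], 3 at sensor 1[4]=sensor 2[5], 3 at sensor 1[8]=sensor 2[6], 3 at sensor 1[9]=sensor 2[7]; all 5 values appear in both, in order. The LCS DP gives dp[9][7] = 5, so this is optimal.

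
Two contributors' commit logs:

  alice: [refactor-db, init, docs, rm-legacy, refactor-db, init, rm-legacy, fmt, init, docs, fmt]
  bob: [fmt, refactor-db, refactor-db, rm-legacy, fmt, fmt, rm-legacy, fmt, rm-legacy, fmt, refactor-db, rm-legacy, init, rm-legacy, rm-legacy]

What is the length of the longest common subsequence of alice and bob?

5

One common subsequence of length 5: refactor-db [1,3] → rm-legacy [4,9] → refactor-db [5,11] → init [6,13] → rm-legacy [7,15]. The LCS DP gives dp[11][15] = 5, so this is optimal.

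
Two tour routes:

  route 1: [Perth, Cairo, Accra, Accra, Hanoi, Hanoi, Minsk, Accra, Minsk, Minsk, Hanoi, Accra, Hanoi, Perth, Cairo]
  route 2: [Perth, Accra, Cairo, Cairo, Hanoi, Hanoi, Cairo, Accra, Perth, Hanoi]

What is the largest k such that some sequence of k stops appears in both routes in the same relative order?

Pick Perth at route 1[1]=route 2[1] → Cairo at route 1[2]=route 2[4] → Hanoi at route 1[5]=route 2[5] → Hanoi at route 1[6]=route 2[6] → Accra at route 1[8]=route 2[8] → Hanoi at route 1[13]=route 2[10]; all 6 stops appear in both, in order. Since dp[15][10] = 6, nothing longer is possible.

6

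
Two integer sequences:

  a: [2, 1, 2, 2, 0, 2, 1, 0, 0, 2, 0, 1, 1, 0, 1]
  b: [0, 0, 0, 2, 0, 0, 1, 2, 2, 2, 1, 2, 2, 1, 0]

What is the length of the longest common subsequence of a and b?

One common subsequence of length 9: 2 (a #1, b #4), 1 (a #2, b #7), 2 (a #3, b #8), 2 (a #4, b #9), 2 (a #6, b #10), 1 (a #7, b #11), 2 (a #10, b #13), 1 (a #13, b #14), 0 (a #14, b #15). Since dp[15][15] = 9, nothing longer is possible.

9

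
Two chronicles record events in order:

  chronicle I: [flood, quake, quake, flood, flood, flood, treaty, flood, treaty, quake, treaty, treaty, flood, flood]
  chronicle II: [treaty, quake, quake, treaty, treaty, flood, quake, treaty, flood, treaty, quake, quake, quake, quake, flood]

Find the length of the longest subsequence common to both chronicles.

8

Pick quake at chronicle I[2]=chronicle II[2] → quake at chronicle I[3]=chronicle II[3] → flood at chronicle I[4]=chronicle II[6] → treaty at chronicle I[7]=chronicle II[8] → flood at chronicle I[8]=chronicle II[9] → treaty at chronicle I[9]=chronicle II[10] → quake at chronicle I[10]=chronicle II[14] → flood at chronicle I[14]=chronicle II[15]; all 8 events appear in both, in order. Since dp[14][15] = 8, nothing longer is possible.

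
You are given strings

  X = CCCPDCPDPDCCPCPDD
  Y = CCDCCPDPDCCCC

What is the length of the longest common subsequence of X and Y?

11

Pick C at X[1]=Y[1], C at X[2]=Y[2], C at X[3]=Y[4], C at X[6]=Y[5], P at X[7]=Y[6], D at X[8]=Y[7], P at X[9]=Y[8], D at X[10]=Y[9], C at X[11]=Y[11], C at X[12]=Y[12], C at X[14]=Y[13]; all 11 characters appear in both, in order. dp[17][13] = 11 confirms this is the maximum.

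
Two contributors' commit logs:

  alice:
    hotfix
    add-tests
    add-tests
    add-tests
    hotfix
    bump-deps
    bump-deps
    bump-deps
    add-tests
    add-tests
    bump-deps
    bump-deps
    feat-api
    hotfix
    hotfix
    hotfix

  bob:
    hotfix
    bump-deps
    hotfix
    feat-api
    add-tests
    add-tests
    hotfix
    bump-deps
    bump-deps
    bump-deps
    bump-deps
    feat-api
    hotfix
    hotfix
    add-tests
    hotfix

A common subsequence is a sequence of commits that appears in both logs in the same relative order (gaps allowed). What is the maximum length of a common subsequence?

12

One common subsequence of length 12: hotfix at alice[1]=bob[3], then add-tests at alice[3]=bob[5], then add-tests at alice[4]=bob[6], then hotfix at alice[5]=bob[7], then bump-deps at alice[7]=bob[8], then bump-deps at alice[8]=bob[9], then bump-deps at alice[11]=bob[10], then bump-deps at alice[12]=bob[11], then feat-api at alice[13]=bob[12], then hotfix at alice[14]=bob[13], then hotfix at alice[15]=bob[14], then hotfix at alice[16]=bob[16]. Since dp[16][16] = 12, nothing longer is possible.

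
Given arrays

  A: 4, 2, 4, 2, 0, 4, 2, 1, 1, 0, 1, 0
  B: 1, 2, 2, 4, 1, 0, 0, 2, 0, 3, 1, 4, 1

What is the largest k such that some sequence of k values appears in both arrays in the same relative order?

6

One common subsequence of length 6: 2 [2,3], 4 [3,4], 2 [4,8], 0 [5,9], 4 [6,12], 1 [11,13]. Since dp[12][13] = 6, nothing longer is possible.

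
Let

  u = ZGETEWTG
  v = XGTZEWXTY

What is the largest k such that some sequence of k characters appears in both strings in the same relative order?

Pick G [2,2]; then T [4,3]; then E [5,5]; then W [6,6]; then T [7,8]; all 5 characters appear in both, in order. dp[8][9] = 5 confirms this is the maximum.

5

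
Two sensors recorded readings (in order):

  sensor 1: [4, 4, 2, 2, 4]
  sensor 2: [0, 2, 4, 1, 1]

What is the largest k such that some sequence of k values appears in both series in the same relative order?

2

Let dp[i][j] be the LCS length of the first i values of sensor 1 and the first j values of sensor 2. dp[i][j] = dp[i-1][j-1]+1 when the i-th and j-th values match, else max(dp[i-1][j], dp[i][j-1]).
    ·  0  2  4  1  1
 ·  0  0  0  0  0  0
 4  0  0  0  1  1  1
 4  0  0  0  1  1  1
 2  0  0  1  1  1  1
 2  0  0  1  1  1  1
 4  0  0  1  2  2  2
dp[5][5] = 2. One LCS (by backtracking along matches): 2, 4.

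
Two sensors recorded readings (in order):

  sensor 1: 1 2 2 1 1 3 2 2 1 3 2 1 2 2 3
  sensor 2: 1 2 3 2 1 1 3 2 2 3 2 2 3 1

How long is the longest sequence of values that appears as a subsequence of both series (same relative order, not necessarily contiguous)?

12

Pick 1 (sensor 1 #1, sensor 2 #1), 2 (sensor 1 #2, sensor 2 #2), 2 (sensor 1 #3, sensor 2 #4), 1 (sensor 1 #4, sensor 2 #5), 1 (sensor 1 #5, sensor 2 #6), 3 (sensor 1 #6, sensor 2 #7), 2 (sensor 1 #7, sensor 2 #8), 2 (sensor 1 #8, sensor 2 #9), 3 (sensor 1 #10, sensor 2 #10), 2 (sensor 1 #13, sensor 2 #11), 2 (sensor 1 #14, sensor 2 #12), 3 (sensor 1 #15, sensor 2 #13); all 12 values appear in both, in order. dp[15][14] = 12 confirms this is the maximum.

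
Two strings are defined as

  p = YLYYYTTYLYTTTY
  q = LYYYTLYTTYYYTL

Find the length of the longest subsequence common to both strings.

10

Pick L [2,1]; then Y [3,2]; then Y [4,3]; then Y [5,4]; then T [7,5]; then L [9,6]; then Y [10,7]; then T [11,8]; then T [12,9]; then T [13,13]; all 10 characters appear in both, in order, and the DP table's final entry dp[14][14] is also 10, so no common subsequence is longer.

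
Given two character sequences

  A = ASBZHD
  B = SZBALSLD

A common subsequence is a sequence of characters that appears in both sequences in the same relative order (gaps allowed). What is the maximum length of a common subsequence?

Taking A (A #1, B #4), S (A #2, B #6), D (A #6, B #8) gives a common subsequence of length 3, and the DP table's final entry dp[6][8] is also 3, so no common subsequence is longer.

3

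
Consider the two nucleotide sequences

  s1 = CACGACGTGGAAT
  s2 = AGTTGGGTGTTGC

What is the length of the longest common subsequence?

6

Pick A (s1 #2, s2 #1), then G (s1 #4, s2 #6), then G (s1 #7, s2 #7), then T (s1 #8, s2 #8), then G (s1 #9, s2 #9), then G (s1 #10, s2 #12); all 6 bases appear in both, in order. dp[13][13] = 6 confirms this is the maximum.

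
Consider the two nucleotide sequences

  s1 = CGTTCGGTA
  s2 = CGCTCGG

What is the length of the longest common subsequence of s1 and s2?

6

Match C at s1[1]=s2[1], G at s1[2]=s2[2], T at s1[4]=s2[4], C at s1[5]=s2[5], G at s1[6]=s2[6], G at s1[7]=s2[7] — 6 bases in the same relative order in both. dp[9][7] = 6 confirms this is the maximum.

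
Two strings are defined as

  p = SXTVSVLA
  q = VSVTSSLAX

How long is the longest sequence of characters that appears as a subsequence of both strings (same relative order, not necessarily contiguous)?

Let dp[i][j] be the LCS length of the first i characters of p and the first j characters of q. dp[i][j] = dp[i-1][j-1]+1 when the i-th and j-th characters match, else max(dp[i-1][j], dp[i][j-1]).
    ·  V  S  V  T  S  S  L  A  X
 ·  0  0  0  0  0  0  0  0  0  0
 S  0  0  1  1  1  1  1  1  1  1
 X  0  0  1  1  1  1  1  1  1  2
 T  0  0  1  1  2  2  2  2  2  2
 V  0  1  1  2  2  2  2  2  2  2
 S  0  1  2  2  2  3  3  3  3  3
 V  0  1  2  3  3  3  3  3  3  3
 L  0  1  2  3  3  3  3  4  4  4
 A  0  1  2  3  3  3  3  4  5  5
dp[8][9] = 5. One LCS (by backtracking along matches): STSLA.

5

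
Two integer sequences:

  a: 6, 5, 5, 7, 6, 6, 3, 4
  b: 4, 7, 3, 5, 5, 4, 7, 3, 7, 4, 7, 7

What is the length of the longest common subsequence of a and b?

5

Let dp[i][j] be the LCS length of the first i values of a and the first j values of b. dp[i][j] = dp[i-1][j-1]+1 when the i-th and j-th values match, else max(dp[i-1][j], dp[i][j-1]).
    ·  4  7  3  5  5  4  7  3  7  4  7  7
 ·  0  0  0  0  0  0  0  0  0  0  0  0  0
 6  0  0  0  0  0  0  0  0  0  0  0  0  0
 5  0  0  0  0  1  1  1  1  1  1  1  1  1
 5  0  0  0  0  1  2  2  2  2  2  2  2  2
 7  0  0  1  1  1  2  2  3  3  3  3  3  3
 6  0  0  1  1  1  2  2  3  3  3  3  3  3
 6  0  0  1  1  1  2  2  3  3  3  3  3  3
 3  0  0  1  2  2  2  2  3  4  4  4  4  4
 4  0  1  1  2  2  2  3  3  4  4  5  5  5
dp[8][12] = 5. One LCS (by backtracking along matches): 5, 5, 7, 3, 4.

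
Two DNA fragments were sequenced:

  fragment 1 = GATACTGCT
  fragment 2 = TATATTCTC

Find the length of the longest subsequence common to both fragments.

Pick A at fragment 1[2]=fragment 2[2], then T at fragment 1[3]=fragment 2[3], then A at fragment 1[4]=fragment 2[4], then C at fragment 1[5]=fragment 2[7], then T at fragment 1[6]=fragment 2[8], then C at fragment 1[8]=fragment 2[9]; all 6 bases appear in both, in order. dp[9][9] = 6 confirms this is the maximum.

6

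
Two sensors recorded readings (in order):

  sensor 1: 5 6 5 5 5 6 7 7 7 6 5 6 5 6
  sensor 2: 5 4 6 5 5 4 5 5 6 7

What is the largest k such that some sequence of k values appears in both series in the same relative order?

7

Let dp[i][j] be the LCS length of the first i values of sensor 1 and the first j values of sensor 2. dp[i][j] = dp[i-1][j-1]+1 when the i-th and j-th values match, else max(dp[i-1][j], dp[i][j-1]).
    ·  5  4  6  5  5  4  5  5  6  7
 ·  0  0  0  0  0  0  0  0  0  0  0
 5  0  1  1  1  1  1  1  1  1  1  1
 6  0  1  1  2  2  2  2  2  2  2  2
 5  0  1  1  2  3  3  3  3  3  3  3
 5  0  1  1  2  3  4  4  4  4  4  4
 5  0  1  1  2  3  4  4  5  5  5  5
 6  0  1  1  2  3  4  4  5  5  6  6
 7  0  1  1  2  3  4  4  5  5  6  7
 7  0  1  1  2  3  4  4  5  5  6  7
 7  0  1  1  2  3  4  4  5  5  6  7
 6  0  1  1  2  3  4  4  5  5  6  7
 5  0  1  1  2  3  4  4  5  6  6  7
 6  0  1  1  2  3  4  4  5  6  7  7
 5  0  1  1  2  3  4  4  5  6  7  7
 6  0  1  1  2  3  4  4  5  6  7  7
dp[14][10] = 7. One LCS (by backtracking along matches): 5, 6, 5, 5, 5, 6, 7.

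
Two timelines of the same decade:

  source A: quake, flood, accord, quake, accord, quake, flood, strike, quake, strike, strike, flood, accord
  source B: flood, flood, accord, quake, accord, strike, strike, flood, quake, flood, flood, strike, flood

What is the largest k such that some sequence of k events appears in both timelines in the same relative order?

One common subsequence of length 8: flood at source A[2]=source B[2], accord at source A[3]=source B[3], quake at source A[4]=source B[4], accord at source A[5]=source B[5], quake at source A[6]=source B[9], flood at source A[7]=source B[11], strike at source A[11]=source B[12], flood at source A[12]=source B[13], and the DP table's final entry dp[13][13] is also 8, so no common subsequence is longer.

8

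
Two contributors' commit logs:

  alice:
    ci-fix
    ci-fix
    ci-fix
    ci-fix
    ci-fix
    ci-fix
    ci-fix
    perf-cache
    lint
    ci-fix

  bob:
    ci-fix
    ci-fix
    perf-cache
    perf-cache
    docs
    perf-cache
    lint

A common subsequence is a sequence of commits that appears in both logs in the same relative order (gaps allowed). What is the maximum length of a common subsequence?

4

Match ci-fix [1,1] → ci-fix [2,2] → perf-cache [8,6] → lint [9,7] — 4 commits in the same relative order in both, and the DP table's final entry dp[10][7] is also 4, so no common subsequence is longer.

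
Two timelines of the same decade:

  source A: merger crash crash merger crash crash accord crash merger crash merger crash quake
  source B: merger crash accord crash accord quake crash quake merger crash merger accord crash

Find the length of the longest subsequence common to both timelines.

9

Taking merger (source A #1, source B #1); then crash (source A #2, source B #2); then crash (source A #6, source B #4); then accord (source A #7, source B #5); then crash (source A #8, source B #7); then merger (source A #9, source B #9); then crash (source A #10, source B #10); then merger (source A #11, source B #11); then crash (source A #12, source B #13) gives a common subsequence of length 9. The LCS DP gives dp[13][13] = 9, so this is optimal.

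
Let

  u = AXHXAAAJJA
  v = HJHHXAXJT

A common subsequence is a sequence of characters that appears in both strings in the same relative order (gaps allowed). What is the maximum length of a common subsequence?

Taking H at u[3]=v[4], then X at u[4]=v[5], then A at u[5]=v[6], then J at u[8]=v[8] gives a common subsequence of length 4. Since dp[10][9] = 4, nothing longer is possible.

4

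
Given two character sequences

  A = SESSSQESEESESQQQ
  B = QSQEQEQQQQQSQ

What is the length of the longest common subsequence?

Match S (A #1, B #2); then E (A #2, B #4); then Q (A #6, B #5); then E (A #7, B #6); then Q (A #14, B #10); then Q (A #15, B #11); then Q (A #16, B #13) — 7 characters in the same relative order in both, and the DP table's final entry dp[16][13] is also 7, so no common subsequence is longer.

7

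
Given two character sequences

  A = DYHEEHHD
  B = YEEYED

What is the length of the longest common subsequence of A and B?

4

Let dp[i][j] be the LCS length of the first i characters of A and the first j characters of B. dp[i][j] = dp[i-1][j-1]+1 when the i-th and j-th characters match, else max(dp[i-1][j], dp[i][j-1]).
    ·  Y  E  E  Y  E  D
 ·  0  0  0  0  0  0  0
 D  0  0  0  0  0  0  1
 Y  0  1  1  1  1  1  1
 H  0  1  1  1  1  1  1
 E  0  1  2  2  2  2  2
 E  0  1  2  3  3  3  3
 H  0  1  2  3  3  3  3
 H  0  1  2  3  3  3  3
 D  0  1  2  3  3  3  4
dp[8][6] = 4. One LCS (by backtracking along matches): YEED.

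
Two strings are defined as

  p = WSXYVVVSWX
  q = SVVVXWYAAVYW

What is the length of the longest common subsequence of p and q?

5

One common subsequence of length 5: S (p #2, q #1) → X (p #3, q #5) → Y (p #4, q #7) → V (p #5, q #10) → W (p #9, q #12). dp[10][12] = 5 confirms this is the maximum.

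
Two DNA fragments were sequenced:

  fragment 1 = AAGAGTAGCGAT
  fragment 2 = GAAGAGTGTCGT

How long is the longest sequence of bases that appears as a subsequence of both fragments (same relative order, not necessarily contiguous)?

Let dp[i][j] be the LCS length of the first i bases of fragment 1 and the first j bases of fragment 2. dp[i][j] = dp[i-1][j-1]+1 when the i-th and j-th bases match, else max(dp[i-1][j], dp[i][j-1]).
    ·  G  A  A  G  A  G  T  G  T  C  G  T
 ·  0  0  0  0  0  0  0  0  0  0  0  0  0
 A  0  0  1  1  1  1  1  1  1  1  1  1  1
 A  0  0  1  2  2  2  2  2  2  2  2  2  2
 G  0  1  1  2  3  3  3  3  3  3  3  3  3
 A  0  1  2  2  3  4  4  4  4  4  4  4  4
 G  0  1  2  2  3  4  5  5  5  5  5  5  5
 T  0  1  2  2  3  4  5  6  6  6  6  6  6
 A  0  1  2  3  3  4  5  6  6  6  6  6  6
 G  0  1  2  3  4  4  5  6  7  7  7  7  7
 C  0  1  2  3  4  4  5  6  7  7  8  8  8
 G  0  1  2  3  4  4  5  6  7  7  8  9  9
 A  0  1  2  3  4  5  5  6  7  7  8  9  9
 T  0  1  2  3  4  5  5  6  7  8  8  9 10
dp[12][12] = 10. One LCS (by backtracking along matches): AAGAGTGCGT.

10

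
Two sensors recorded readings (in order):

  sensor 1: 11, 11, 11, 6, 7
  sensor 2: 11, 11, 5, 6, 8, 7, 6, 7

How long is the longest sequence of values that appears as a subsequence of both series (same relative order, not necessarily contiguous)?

4

Let dp[i][j] be the LCS length of the first i values of sensor 1 and the first j values of sensor 2. dp[i][j] = dp[i-1][j-1]+1 when the i-th and j-th values match, else max(dp[i-1][j], dp[i][j-1]).
    · 11 11  5  6  8  7  6  7
 ·  0  0  0  0  0  0  0  0  0
11  0  1  1  1  1  1  1  1  1
11  0  1  2  2  2  2  2  2  2
11  0  1  2  2  2  2  2  2  2
 6  0  1  2  2  3  3  3  3  3
 7  0  1  2  2  3  3  4  4  4
dp[5][8] = 4. One LCS (by backtracking along matches): 11, 11, 6, 7.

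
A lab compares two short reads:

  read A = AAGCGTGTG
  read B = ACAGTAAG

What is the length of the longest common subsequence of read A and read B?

5

One common subsequence of length 5: A (read A #1, read B #1); then A (read A #2, read B #3); then G (read A #5, read B #4); then T (read A #6, read B #5); then G (read A #9, read B #8). dp[9][8] = 5 confirms this is the maximum.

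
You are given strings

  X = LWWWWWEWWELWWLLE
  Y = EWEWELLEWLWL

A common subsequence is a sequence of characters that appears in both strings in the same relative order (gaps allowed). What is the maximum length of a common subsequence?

Taking W (X #6, Y #2), E (X #7, Y #3), W (X #9, Y #4), E (X #10, Y #5), L (X #11, Y #7), W (X #12, Y #9), W (X #13, Y #11), L (X #15, Y #12) gives a common subsequence of length 8. The LCS DP gives dp[16][12] = 8, so this is optimal.

8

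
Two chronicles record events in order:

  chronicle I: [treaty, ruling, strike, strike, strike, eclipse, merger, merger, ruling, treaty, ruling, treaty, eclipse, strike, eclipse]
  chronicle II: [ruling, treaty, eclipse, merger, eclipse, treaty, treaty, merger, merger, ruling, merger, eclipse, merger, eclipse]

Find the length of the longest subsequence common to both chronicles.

7

Match treaty [1,2], eclipse [6,5], merger [7,8], merger [8,9], ruling [9,10], eclipse [13,12], eclipse [15,14] — 7 events in the same relative order in both. The LCS DP gives dp[15][14] = 7, so this is optimal.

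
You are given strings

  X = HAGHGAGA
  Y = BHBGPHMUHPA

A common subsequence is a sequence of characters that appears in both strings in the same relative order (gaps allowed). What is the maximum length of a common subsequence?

4

Let dp[i][j] be the LCS length of the first i characters of X and the first j characters of Y. dp[i][j] = dp[i-1][j-1]+1 when the i-th and j-th characters match, else max(dp[i-1][j], dp[i][j-1]).
    ·  B  H  B  G  P  H  M  U  H  P  A
 ·  0  0  0  0  0  0  0  0  0  0  0  0
 H  0  0  1  1  1  1  1  1  1  1  1  1
 A  0  0  1  1  1  1  1  1  1  1  1  2
 G  0  0  1  1  2  2  2  2  2  2  2  2
 H  0  0  1  1  2  2  3  3  3  3  3  3
 G  0  0  1  1  2  2  3  3  3  3  3  3
 A  0  0  1  1  2  2  3  3  3  3  3  4
 G  0  0  1  1  2  2  3  3  3  3  3  4
 A  0  0  1  1  2  2  3  3  3  3  3  4
dp[8][11] = 4. One LCS (by backtracking along matches): HGHA.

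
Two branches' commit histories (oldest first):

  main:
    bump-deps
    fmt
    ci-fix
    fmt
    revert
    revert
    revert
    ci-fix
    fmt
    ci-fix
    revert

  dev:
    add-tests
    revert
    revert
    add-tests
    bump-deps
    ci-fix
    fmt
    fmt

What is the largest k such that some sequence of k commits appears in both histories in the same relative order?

4

One common subsequence of length 4: bump-deps [1,5], then ci-fix [3,6], then fmt [4,7], then fmt [9,8]. Since dp[11][8] = 4, nothing longer is possible.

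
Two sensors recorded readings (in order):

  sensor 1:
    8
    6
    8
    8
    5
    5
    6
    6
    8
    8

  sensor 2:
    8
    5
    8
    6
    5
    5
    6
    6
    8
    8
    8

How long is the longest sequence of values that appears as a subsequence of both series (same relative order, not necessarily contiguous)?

Match 8 [1,3]; then 6 [2,4]; then 5 [5,5]; then 5 [6,6]; then 6 [7,7]; then 6 [8,8]; then 8 [9,10]; then 8 [10,11] — 8 values in the same relative order in both. The LCS DP gives dp[10][11] = 8, so this is optimal.

8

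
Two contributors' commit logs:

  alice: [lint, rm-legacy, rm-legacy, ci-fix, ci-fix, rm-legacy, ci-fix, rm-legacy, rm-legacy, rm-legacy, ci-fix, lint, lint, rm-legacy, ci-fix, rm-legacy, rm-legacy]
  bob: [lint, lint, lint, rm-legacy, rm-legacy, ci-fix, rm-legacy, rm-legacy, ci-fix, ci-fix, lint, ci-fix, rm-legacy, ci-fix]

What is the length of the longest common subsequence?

10

Taking lint [1,3], then rm-legacy [2,4], then rm-legacy [3,5], then ci-fix [4,6], then rm-legacy [6,8], then ci-fix [7,9], then ci-fix [11,10], then lint [12,11], then rm-legacy [14,13], then ci-fix [15,14] gives a common subsequence of length 10. Since dp[17][14] = 10, nothing longer is possible.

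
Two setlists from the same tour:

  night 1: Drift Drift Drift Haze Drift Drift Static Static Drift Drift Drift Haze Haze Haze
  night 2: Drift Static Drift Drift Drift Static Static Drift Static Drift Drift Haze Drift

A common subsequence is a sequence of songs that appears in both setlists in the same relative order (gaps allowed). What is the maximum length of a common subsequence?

10

Match Drift (night 1 #1, night 2 #1); then Drift (night 1 #3, night 2 #3); then Drift (night 1 #5, night 2 #4); then Drift (night 1 #6, night 2 #5); then Static (night 1 #7, night 2 #6); then Static (night 1 #8, night 2 #7); then Drift (night 1 #9, night 2 #8); then Drift (night 1 #10, night 2 #10); then Drift (night 1 #11, night 2 #11); then Haze (night 1 #12, night 2 #12) — 10 songs in the same relative order in both. dp[14][13] = 10 confirms this is the maximum.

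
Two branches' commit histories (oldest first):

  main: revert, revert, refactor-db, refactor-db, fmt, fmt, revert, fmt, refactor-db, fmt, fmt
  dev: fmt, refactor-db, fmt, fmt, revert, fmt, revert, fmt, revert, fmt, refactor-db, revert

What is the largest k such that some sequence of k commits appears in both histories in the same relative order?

7

Pick refactor-db (main #4, dev #2), then fmt (main #5, dev #3), then fmt (main #6, dev #4), then revert (main #7, dev #5), then fmt (main #8, dev #6), then fmt (main #10, dev #8), then fmt (main #11, dev #10); all 7 commits appear in both, in order. dp[11][12] = 7 confirms this is the maximum.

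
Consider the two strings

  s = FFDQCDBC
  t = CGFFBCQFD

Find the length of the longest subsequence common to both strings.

Let dp[i][j] be the LCS length of the first i characters of s and the first j characters of t. dp[i][j] = dp[i-1][j-1]+1 when the i-th and j-th characters match, else max(dp[i-1][j], dp[i][j-1]).
    ·  C  G  F  F  B  C  Q  F  D
 ·  0  0  0  0  0  0  0  0  0  0
 F  0  0  0  1  1  1  1  1  1  1
 F  0  0  0  1  2  2  2  2  2  2
 D  0  0  0  1  2  2  2  2  2  3
 Q  0  0  0  1  2  2  2  3  3  3
 C  0  1  1  1  2  2  3  3  3  3
 D  0  1  1  1  2  2  3  3  3  4
 B  0  1  1  1  2  3  3  3  3  4
 C  0  1  1  1  2  3  4  4  4  4
dp[8][9] = 4. One LCS (by backtracking along matches): FFQD.

4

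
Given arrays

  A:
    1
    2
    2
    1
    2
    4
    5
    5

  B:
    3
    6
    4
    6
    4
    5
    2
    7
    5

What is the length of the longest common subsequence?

Match 4 at A[6]=B[5], then 5 at A[7]=B[6], then 5 at A[8]=B[9] — 3 values in the same relative order in both, and the DP table's final entry dp[8][9] is also 3, so no common subsequence is longer.

3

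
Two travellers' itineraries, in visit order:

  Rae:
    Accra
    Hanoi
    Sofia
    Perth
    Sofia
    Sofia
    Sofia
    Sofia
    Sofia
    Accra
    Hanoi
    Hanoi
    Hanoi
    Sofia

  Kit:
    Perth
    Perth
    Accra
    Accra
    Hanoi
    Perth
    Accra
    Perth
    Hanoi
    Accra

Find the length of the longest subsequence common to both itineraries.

5

Pick Accra (Rae #1, Kit #4), then Hanoi (Rae #2, Kit #5), then Perth (Rae #4, Kit #6), then Accra (Rae #10, Kit #7), then Hanoi (Rae #11, Kit #9); all 5 stops appear in both, in order, and the DP table's final entry dp[14][10] is also 5, so no common subsequence is longer.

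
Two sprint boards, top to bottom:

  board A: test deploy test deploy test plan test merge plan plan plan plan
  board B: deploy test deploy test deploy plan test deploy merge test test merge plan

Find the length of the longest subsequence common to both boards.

One common subsequence of length 8: test (board A #1, board B #4), then deploy (board A #2, board B #5), then test (board A #3, board B #7), then deploy (board A #4, board B #8), then test (board A #5, board B #10), then test (board A #7, board B #11), then merge (board A #8, board B #12), then plan (board A #12, board B #13). dp[12][13] = 8 confirms this is the maximum.

8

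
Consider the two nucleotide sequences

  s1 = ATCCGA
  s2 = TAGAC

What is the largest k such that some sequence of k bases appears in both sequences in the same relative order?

3

Let dp[i][j] be the LCS length of the first i bases of s1 and the first j bases of s2. dp[i][j] = dp[i-1][j-1]+1 when the i-th and j-th bases match, else max(dp[i-1][j], dp[i][j-1]).
    ·  T  A  G  A  C
 ·  0  0  0  0  0  0
 A  0  0  1  1  1  1
 T  0  1  1  1  1  1
 C  0  1  1  1  1  2
 C  0  1  1  1  1  2
 G  0  1  1  2  2  2
 A  0  1  2  2  3  3
dp[6][5] = 3. One LCS (by backtracking along matches): AGA.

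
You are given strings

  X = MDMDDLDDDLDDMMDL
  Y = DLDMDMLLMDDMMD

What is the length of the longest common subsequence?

10

Taking M (X #1, Y #4); then D (X #2, Y #5); then M (X #3, Y #6); then L (X #6, Y #7); then L (X #10, Y #8); then D (X #11, Y #10); then D (X #12, Y #11); then M (X #13, Y #12); then M (X #14, Y #13); then D (X #15, Y #14) gives a common subsequence of length 10, and the DP table's final entry dp[16][14] is also 10, so no common subsequence is longer.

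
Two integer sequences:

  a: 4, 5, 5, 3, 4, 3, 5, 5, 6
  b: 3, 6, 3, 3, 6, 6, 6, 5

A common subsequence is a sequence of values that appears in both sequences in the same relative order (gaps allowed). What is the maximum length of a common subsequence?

3

Let dp[i][j] be the LCS length of the first i values of a and the first j values of b. dp[i][j] = dp[i-1][j-1]+1 when the i-th and j-th values match, else max(dp[i-1][j], dp[i][j-1]).
    ·  3  6  3  3  6  6  6  5
 ·  0  0  0  0  0  0  0  0  0
 4  0  0  0  0  0  0  0  0  0
 5  0  0  0  0  0  0  0  0  1
 5  0  0  0  0  0  0  0  0  1
 3  0  1  1  1  1  1  1  1  1
 4  0  1  1  1  1  1  1  1  1
 3  0  1  1  2  2  2  2  2  2
 5  0  1  1  2  2  2  2  2  3
 5  0  1  1  2  2  2  2  2  3
 6  0  1  2  2  2  3  3  3  3
dp[9][8] = 3. One LCS (by backtracking along matches): 3, 3, 5.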